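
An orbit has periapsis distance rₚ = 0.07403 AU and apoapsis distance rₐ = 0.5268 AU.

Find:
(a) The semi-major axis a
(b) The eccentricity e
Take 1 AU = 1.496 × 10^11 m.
rₚ = 0.07403 AU = 1.10749 × 10^10 m
rₐ = 0.5268 AU = 7.88093 × 10^10 m
(a) a = (rₚ + rₐ)/2 = 4.49421 × 10^10 m ≈ 0.3004 AU
(b) e = (rₐ − rₚ)/(rₐ + rₚ) = (6.77344 × 10^10) / (8.98842 × 10^10) = 0.753574

Final answer:
(a) a = 0.3004 AU
(b) e = 0.7536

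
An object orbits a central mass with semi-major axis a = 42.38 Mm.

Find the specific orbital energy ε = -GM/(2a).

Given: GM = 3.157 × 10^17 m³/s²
a = 42.38 Mm = 4.238 × 10^7 m
GM = 3.157 × 10^17 m³/s²
2a = 8.476 × 10^7 m
ε = −GM/(2a) = -3.72463 × 10^9 J/kg ≈ -3.725 GJ/kg

Final answer: -3.725 GJ/kg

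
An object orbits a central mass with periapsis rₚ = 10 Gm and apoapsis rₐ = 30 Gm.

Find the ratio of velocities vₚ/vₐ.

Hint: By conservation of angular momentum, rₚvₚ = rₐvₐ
rₚ = 10 Gm = 1 × 10^10 m
rₐ = 30 Gm = 3 × 10^10 m
rₚvₚ = rₐvₐ  ⇒  vₚ/vₐ = rₐ/rₚ
vₚ/vₐ = (3 × 10^10) / (1 × 10^10) = 3

Final answer: vₚ/vₐ = 3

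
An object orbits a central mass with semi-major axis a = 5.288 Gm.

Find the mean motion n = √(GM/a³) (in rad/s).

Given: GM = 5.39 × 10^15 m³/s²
a = 5.288 Gm = 5.288 × 10^9 m
GM = 5.39 × 10^15 m³/s²
a³ = 1.47868 × 10^29 m³
GM/a³ = (5.39 × 10^15) / (1.47868 × 10^29) = 3.64514 × 10^-14 s⁻²
n = √(GM/a³) = 1.90923 × 10^-7 rad/s ≈ 1.909 × 10^-7 rad/s

Final answer: n = 1.909 × 10^-7 rad/s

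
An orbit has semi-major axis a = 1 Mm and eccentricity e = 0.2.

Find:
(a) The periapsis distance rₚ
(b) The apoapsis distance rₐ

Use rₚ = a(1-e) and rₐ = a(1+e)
a = 1 Mm = 1 × 10^6 m
e = 0.2:  1 − e = 0.8,  1 + e = 1.2
(a) rₚ = a(1 − e) = 1 × 10^6 m × 0.8 = 800000 m ≈ 800 km
(b) rₐ = a(1 + e) = 1 × 10^6 m × 1.2 = 1.2 × 10^6 m ≈ 1.2 Mm

Final answer:
(a) rₚ = 800 km
(b) rₐ = 1.2 Mm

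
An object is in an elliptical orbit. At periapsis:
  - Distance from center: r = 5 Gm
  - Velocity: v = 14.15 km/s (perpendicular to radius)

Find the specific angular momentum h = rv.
r = 5 Gm = 5 × 10^9 m
v = 14.15 km/s = 14150 m/s
h = rv = 5 × 10^9 × 14150 = 7.075 × 10^13 m²/s ≈ 7.075 × 10^13 m²/s

Final answer: h = 7.075 × 10^13 m²/s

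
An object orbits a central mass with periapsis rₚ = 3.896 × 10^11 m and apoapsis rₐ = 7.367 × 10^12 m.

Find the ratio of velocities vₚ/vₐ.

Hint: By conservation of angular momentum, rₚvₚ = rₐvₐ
rₚ = 3.896 × 10^11 m
rₐ = 7.367 × 10^12 m
rₚvₚ = rₐvₐ  ⇒  vₚ/vₐ = rₐ/rₚ
vₚ/vₐ = (7.367 × 10^12) / (3.896 × 10^11) = 18.9091

Final answer: vₚ/vₐ = 18.91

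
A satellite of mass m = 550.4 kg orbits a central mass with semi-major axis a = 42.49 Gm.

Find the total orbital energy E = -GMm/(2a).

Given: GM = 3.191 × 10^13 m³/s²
a = 42.49 Gm = 4.249 × 10^10 m
GM = 3.191 × 10^13 m³/s²
2a = 8.498 × 10^10 m
GMm = 3.191 × 10^13 × 550.4 = 1.75633 × 10^16 m³·kg/s²
E = −GMm/(2a) = -206675 J ≈ -206.7 kJ

Final answer: -206.7 kJ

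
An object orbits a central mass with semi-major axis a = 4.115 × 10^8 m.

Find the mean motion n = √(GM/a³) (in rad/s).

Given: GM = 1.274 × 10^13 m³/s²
a = 4.115 × 10^8 m
GM = 1.274 × 10^13 m³/s²
a³ = 6.96802 × 10^25 m³
GM/a³ = (1.274 × 10^13) / (6.96802 × 10^25) = 1.82835 × 10^-13 s⁻²
n = √(GM/a³) = 4.27592 × 10^-7 rad/s ≈ 4.276 × 10^-7 rad/s

Final answer: n = 4.276 × 10^-7 rad/s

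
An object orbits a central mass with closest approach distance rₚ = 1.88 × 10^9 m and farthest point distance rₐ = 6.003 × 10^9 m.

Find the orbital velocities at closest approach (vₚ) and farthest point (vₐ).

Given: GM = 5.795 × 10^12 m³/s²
rₚ = 1.88 × 10^9 m
rₐ = 6.003 × 10^9 m
GM = 5.795 × 10^12 m³/s²
a = (rₚ + rₐ)/2 = 3.9415 × 10^9 m
Vis-viva: v² = GM (2/r − 1/a)
vₚ² = 5.795 × 10^12 × (1.06383 × 10^-9 − 2.53711 × 10^-10) = 4694.64 m²/s²
vₚ = 68.5175 m/s ≈ 68.52 m/s
vₐ² = 5.795 × 10^12 × (3.33167 × 10^-10 − 2.53711 × 10^-10) = 460.449 m²/s²
vₐ = 21.4581 m/s ≈ 21.46 m/s

Final answer: vₚ = 68.52 m/s, vₐ = 21.46 m/s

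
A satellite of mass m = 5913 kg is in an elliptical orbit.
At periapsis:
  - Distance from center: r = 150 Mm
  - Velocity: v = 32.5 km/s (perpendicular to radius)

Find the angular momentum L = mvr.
r = 150 Mm = 1.5 × 10^8 m
v = 32.5 km/s = 32500 m/s
vr = 32500 × 1.5 × 10^8 = 4.875 × 10^12 m²/s
L = m × vr = 5913 × 4.875 × 10^12 = 2.88259 × 10^16 kg·m²/s ≈ 2.883 × 10^16 kg·m²/s

Final answer: L = 2.883 × 10^16 kg·m²/s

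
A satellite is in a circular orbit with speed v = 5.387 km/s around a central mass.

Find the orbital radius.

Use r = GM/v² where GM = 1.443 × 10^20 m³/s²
v = 5.387 km/s = 5387 m/s
GM = 1.443 × 10^20 m³/s²
v² = 2.90198 × 10^7 m²/s²
r = GM/v² = (1.443 × 10^20) / (2.90198 × 10^7) = 4.97247 × 10^12 m ≈ 4.972 × 10^12 m

Final answer: 4.972 × 10^12 m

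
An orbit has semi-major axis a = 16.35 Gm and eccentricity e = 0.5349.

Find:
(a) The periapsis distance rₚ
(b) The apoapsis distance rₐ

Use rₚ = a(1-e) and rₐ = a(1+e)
a = 16.35 Gm = 1.635 × 10^10 m
e = 0.5349:  1 − e = 0.4651,  1 + e = 1.5349
(a) rₚ = a(1 − e) = 1.635 × 10^10 m × 0.4651 = 7.60438 × 10^9 m ≈ 7.604 Gm
(b) rₐ = a(1 + e) = 1.635 × 10^10 m × 1.5349 = 2.50956 × 10^10 m ≈ 25.1 Gm

Final answer:
(a) rₚ = 7.604 Gm
(b) rₐ = 25.1 Gm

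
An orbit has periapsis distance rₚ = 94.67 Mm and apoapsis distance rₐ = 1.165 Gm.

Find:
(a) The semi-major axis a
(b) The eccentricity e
rₚ = 94.67 Mm = 9.467 × 10^7 m
rₐ = 1.165 Gm = 1.165 × 10^9 m
(a) a = (rₚ + rₐ)/2 = 6.29835 × 10^8 m ≈ 629.8 Mm
(b) e = (rₐ − rₚ)/(rₐ + rₚ) = (1.07033 × 10^9) / (1.25967 × 10^9) = 0.849691

Final answer:
(a) a = 629.8 Mm
(b) e = 0.8497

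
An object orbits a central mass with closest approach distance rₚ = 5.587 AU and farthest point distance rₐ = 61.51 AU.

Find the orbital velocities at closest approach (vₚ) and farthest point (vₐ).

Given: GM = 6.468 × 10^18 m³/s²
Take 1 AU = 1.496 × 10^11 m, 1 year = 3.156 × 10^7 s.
rₚ = 5.587 AU = 8.35815 × 10^11 m
rₐ = 61.51 AU = 9.2019 × 10^12 m
GM = 6.468 × 10^18 m³/s²
a = (rₚ + rₐ)/2 = 5.01886 × 10^12 m
Vis-viva: v² = GM (2/r − 1/a)
vₚ² = 6.468 × 10^18 × (2.39287 × 10^-12 − 1.99249 × 10^-13) = 1.41884 × 10^7 m²/s²
vₚ = 3766.74 m/s ≈ 0.7946 AU/year
vₐ² = 6.468 × 10^18 × (2.17347 × 10^-13 − 1.99249 × 10^-13) = 117057 m²/s²
vₐ = 342.136 m/s ≈ 342.1 m/s

Final answer: vₚ = 0.7946 AU/year, vₐ = 342.1 m/s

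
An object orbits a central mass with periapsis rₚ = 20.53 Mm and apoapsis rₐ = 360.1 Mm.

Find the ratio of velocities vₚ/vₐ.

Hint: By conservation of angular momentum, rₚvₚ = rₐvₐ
rₚ = 20.53 Mm = 2.053 × 10^7 m
rₐ = 360.1 Mm = 3.601 × 10^8 m
rₚvₚ = rₐvₐ  ⇒  vₚ/vₐ = rₐ/rₚ
vₚ/vₐ = (3.601 × 10^8) / (2.053 × 10^7) = 17.5402

Final answer: vₚ/vₐ = 17.54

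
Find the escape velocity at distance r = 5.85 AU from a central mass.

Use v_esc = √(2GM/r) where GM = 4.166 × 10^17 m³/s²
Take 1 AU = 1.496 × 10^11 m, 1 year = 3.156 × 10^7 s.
r = 5.85 AU = 8.7516 × 10^11 m
GM = 4.166 × 10^17 m³/s²
2GM/r = 2 × (4.166 × 10^17) / (8.7516 × 10^11) = 952054 m²/s²
v_esc = √(2GM/r) = 975.733 m/s ≈ 0.2058 AU/year

Final answer: 0.2058 AU/year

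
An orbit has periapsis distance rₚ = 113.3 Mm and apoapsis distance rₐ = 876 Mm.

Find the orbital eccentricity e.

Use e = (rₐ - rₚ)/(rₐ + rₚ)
rₚ = 113.3 Mm = 1.133 × 10^8 m
rₐ = 876 Mm = 8.76 × 10^8 m
rₐ − rₚ = 7.627 × 10^8 m
rₐ + rₚ = 9.893 × 10^8 m
e = (rₐ − rₚ)/(rₐ + rₚ) = 0.770949

Final answer: e = 0.7709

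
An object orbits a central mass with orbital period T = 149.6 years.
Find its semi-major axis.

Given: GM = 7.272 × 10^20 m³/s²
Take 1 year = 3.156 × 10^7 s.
T = 149.6 years = 4.72138 × 10^9 s
GM = 7.272 × 10^20 m³/s²
Kepler's third law: a³ = GM T² / (4π²)
T² = 2.22914 × 10^19 s²
a³ = (7.272 × 10^20) × (2.22914 × 10^19) / (4π²) = 4.10612 × 10^38 m³
a = (a³)^(1/3) = 7.43265 × 10^12 m ≈ 7.433 × 10^12 m

Final answer: 7.433 × 10^12 m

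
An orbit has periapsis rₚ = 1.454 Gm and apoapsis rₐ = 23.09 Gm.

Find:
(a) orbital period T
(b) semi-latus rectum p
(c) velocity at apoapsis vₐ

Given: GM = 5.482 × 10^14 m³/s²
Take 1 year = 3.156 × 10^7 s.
rₚ = 1.454 Gm = 1.454 × 10^9 m
rₐ = 23.09 Gm = 2.309 × 10^10 m
GM = 5.482 × 10^14 m³/s²
a = (rₚ + rₐ)/2 = 1.2272 × 10^10 m
e = (rₐ − rₚ)/(rₐ + rₚ) = (2.1636 × 10^10) / (2.4544 × 10^10) = 0.881519
(a) a³ = 1.84819 × 10^30 m³;  T = 2π √(a³/GM) = 2π × 5.80635 × 10^7 s = 3.64824 × 10^8 s ≈ 11.56 years
(b) 1 − e² = 0.222924;  p = a(1 − e²) = 1.2272 × 10^10 × 0.222924 = 2.73573 × 10^9 m ≈ 2.736 Gm
(c) vₐ² = GM (2/rₐ − 1/a) = 5.482 × 10^14 × (8.66176 × 10^-11 − 8.14863 × 10^-11) = 2812.96 m²/s²;  vₐ = 53.0374 m/s ≈ 53.04 m/s

Final answer:
(a) orbital period T = 11.56 years
(b) semi-latus rectum p = 2.736 Gm
(c) velocity at apoapsis vₐ = 53.04 m/s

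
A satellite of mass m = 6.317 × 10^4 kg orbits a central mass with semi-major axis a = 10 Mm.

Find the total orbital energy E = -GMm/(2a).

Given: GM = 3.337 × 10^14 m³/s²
a = 10 Mm = 1 × 10^7 m
GM = 3.337 × 10^14 m³/s²
2a = 2 × 10^7 m
GMm = 3.337 × 10^14 × 63170 = 2.10798 × 10^19 m³·kg/s²
E = −GMm/(2a) = -1.05399 × 10^12 J ≈ -1.054 TJ

Final answer: -1.054 TJ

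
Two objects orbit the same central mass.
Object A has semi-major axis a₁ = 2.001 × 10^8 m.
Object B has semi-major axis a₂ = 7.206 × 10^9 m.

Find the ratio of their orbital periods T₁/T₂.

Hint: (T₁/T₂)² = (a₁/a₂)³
a₁ = 2.001 × 10^8 m
a₂ = 7.206 × 10^9 m
a₁/a₂ = 0.0277685
T₁/T₂ = (a₁/a₂)^(3/2) = (0.0277685)^1.5 = 0.00462732

Final answer: T₁/T₂ = 0.004627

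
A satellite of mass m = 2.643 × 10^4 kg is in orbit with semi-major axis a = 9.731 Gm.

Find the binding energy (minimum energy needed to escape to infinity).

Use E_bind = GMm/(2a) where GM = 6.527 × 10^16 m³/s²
a = 9.731 Gm = 9.731 × 10^9 m
GM = 6.527 × 10^16 m³/s²
m = 2.643 × 10^4 kg
GMm = 6.527 × 10^16 × 26430 = 1.72509 × 10^21 m³·kg/s²
2a = 1.9462 × 10^10 m
E_bind = GMm/(2a) = 8.86387 × 10^10 J ≈ 88.64 GJ

Final answer: 88.64 GJ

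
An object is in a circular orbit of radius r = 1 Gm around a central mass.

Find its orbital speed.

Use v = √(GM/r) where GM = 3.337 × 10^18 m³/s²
r = 1 Gm = 1 × 10^9 m
GM = 3.337 × 10^18 m³/s²
GM/r = (3.337 × 10^18) / (1 × 10^9) = 3.337 × 10^9 m²/s²
v = √(GM/r) = 57766.8 m/s ≈ 57.77 km/s

Final answer: 57.77 km/s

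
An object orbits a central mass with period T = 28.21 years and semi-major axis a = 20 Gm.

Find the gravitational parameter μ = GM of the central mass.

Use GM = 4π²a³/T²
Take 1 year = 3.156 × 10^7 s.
T = 28.21 years = 8.90308 × 10^8 s
a = 20 Gm = 2 × 10^10 m
a³ = 8 × 10^30 m³
T² = 7.92648 × 10^17 s²
GM = 4π² × (8 × 10^30) / (7.92648 × 10^17) = 3.98446 × 10^14 m³/s²
GM ≈ 3.984 × 10^14 m³/s²

Final answer: GM = 3.984 × 10^14 m³/s²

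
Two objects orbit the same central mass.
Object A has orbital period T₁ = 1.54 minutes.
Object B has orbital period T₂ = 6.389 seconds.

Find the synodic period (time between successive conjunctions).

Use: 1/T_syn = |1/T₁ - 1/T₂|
T₁ = 1.54 minutes = 92.4 s
T₂ = 6.389 seconds
1/T₁ = 0.0108225 s⁻¹
1/T₂ = 0.156519 s⁻¹
|1/T₁ − 1/T₂| = 0.145697 s⁻¹
T_syn = 1 / |1/T₁ − 1/T₂| = 6.86358 s ≈ 6.864 seconds

Final answer: T_syn = 6.864 seconds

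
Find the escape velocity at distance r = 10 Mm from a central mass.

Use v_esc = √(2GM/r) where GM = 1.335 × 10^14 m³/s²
r = 10 Mm = 1 × 10^7 m
GM = 1.335 × 10^14 m³/s²
2GM/r = 2 × (1.335 × 10^14) / (1 × 10^7) = 2.67 × 10^7 m²/s²
v_esc = √(2GM/r) = 5167.2 m/s ≈ 5.167 km/s

Final answer: 5.167 km/s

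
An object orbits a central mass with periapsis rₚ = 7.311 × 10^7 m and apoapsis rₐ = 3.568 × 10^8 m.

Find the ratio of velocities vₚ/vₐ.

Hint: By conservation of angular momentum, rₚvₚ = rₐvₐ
rₚ = 7.311 × 10^7 m
rₐ = 3.568 × 10^8 m
rₚvₚ = rₐvₐ  ⇒  vₚ/vₐ = rₐ/rₚ
vₚ/vₐ = (3.568 × 10^8) / (7.311 × 10^7) = 4.88032

Final answer: vₚ/vₐ = 4.88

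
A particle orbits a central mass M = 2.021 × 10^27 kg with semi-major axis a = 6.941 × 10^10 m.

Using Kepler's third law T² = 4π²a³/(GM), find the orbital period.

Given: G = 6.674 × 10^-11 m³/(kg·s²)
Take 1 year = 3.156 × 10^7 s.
M = 2.021 × 10^27 kg
GM = G × M = 6.674 × 10^-11 × 2.021 × 10^27 = 1.34882 × 10^17 m³/s²
a = 6.941 × 10^10 m
a³ = 3.344 × 10^32 m³
T = 2π √(a³/GM) = 2π √((3.344 × 10^32) / (1.34882 × 10^17)) = 2π × 4.97917 × 10^7 s
T = 3.1285 × 10^8 s ≈ 9.913 years

Final answer: 9.913 years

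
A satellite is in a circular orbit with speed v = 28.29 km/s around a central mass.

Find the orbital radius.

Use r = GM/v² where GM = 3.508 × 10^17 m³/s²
v = 28.29 km/s = 28290 m/s
GM = 3.508 × 10^17 m³/s²
v² = 8.00324 × 10^8 m²/s²
r = GM/v² = (3.508 × 10^17) / (8.00324 × 10^8) = 4.38322 × 10^8 m ≈ 4.383 × 10^8 m

Final answer: 4.383 × 10^8 m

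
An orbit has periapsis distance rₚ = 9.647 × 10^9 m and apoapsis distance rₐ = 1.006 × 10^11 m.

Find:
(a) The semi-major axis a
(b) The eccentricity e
rₚ = 9.647 × 10^9 m
rₐ = 1.006 × 10^11 m
(a) a = (rₚ + rₐ)/2 = 5.51235 × 10^10 m ≈ 5.512 × 10^10 m
(b) e = (rₐ − rₚ)/(rₐ + rₚ) = (9.0953 × 10^10) / (1.10247 × 10^11) = 0.824993

Final answer:
(a) a = 5.512 × 10^10 m
(b) e = 0.825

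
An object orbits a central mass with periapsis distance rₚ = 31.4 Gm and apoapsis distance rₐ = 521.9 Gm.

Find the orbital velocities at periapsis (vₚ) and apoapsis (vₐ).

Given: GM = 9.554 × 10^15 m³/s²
rₚ = 31.4 Gm = 3.14 × 10^10 m
rₐ = 521.9 Gm = 5.219 × 10^11 m
GM = 9.554 × 10^15 m³/s²
a = (rₚ + rₐ)/2 = 2.7665 × 10^11 m
Vis-viva: v² = GM (2/r − 1/a)
vₚ² = 9.554 × 10^15 × (6.36943 × 10^-11 − 3.61468 × 10^-12) = 574000 m²/s²
vₚ = 757.628 m/s ≈ 757.6 m/s
vₐ² = 9.554 × 10^15 × (3.83215 × 10^-12 − 3.61468 × 10^-12) = 2077.77 m²/s²
vₐ = 45.5825 m/s ≈ 45.58 m/s

Final answer: vₚ = 757.6 m/s, vₐ = 45.58 m/s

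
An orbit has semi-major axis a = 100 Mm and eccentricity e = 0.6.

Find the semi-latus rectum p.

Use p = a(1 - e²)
a = 100 Mm = 1 × 10^8 m
e = 0.6,  e² = 0.36,  1 − e² = 0.64
p = a(1 − e²) = 1 × 10^8 m × 0.64 = 6.4 × 10^7 m ≈ 64 Mm

Final answer: p = 64 Mm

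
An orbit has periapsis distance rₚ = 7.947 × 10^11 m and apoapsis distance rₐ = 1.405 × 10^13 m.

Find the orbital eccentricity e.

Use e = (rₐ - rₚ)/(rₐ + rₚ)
rₚ = 7.947 × 10^11 m
rₐ = 1.405 × 10^13 m
rₐ − rₚ = 1.32553 × 10^13 m
rₐ + rₚ = 1.48447 × 10^13 m
e = (rₐ − rₚ)/(rₐ + rₚ) = 0.892931

Final answer: e = 0.8929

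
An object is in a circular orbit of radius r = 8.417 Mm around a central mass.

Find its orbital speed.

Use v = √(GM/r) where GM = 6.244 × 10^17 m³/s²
r = 8.417 Mm = 8.417 × 10^6 m
GM = 6.244 × 10^17 m³/s²
GM/r = (6.244 × 10^17) / (8.417 × 10^6) = 7.41832 × 10^10 m²/s²
v = √(GM/r) = 272366 m/s ≈ 272.4 km/s

Final answer: 272.4 km/s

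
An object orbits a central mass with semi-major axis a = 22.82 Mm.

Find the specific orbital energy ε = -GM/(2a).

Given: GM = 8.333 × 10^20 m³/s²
a = 22.82 Mm = 2.282 × 10^7 m
GM = 8.333 × 10^20 m³/s²
2a = 4.564 × 10^7 m
ε = −GM/(2a) = -1.82581 × 10^13 J/kg ≈ -1.826 × 10^4 GJ/kg

Final answer: -1.826 × 10^4 GJ/kg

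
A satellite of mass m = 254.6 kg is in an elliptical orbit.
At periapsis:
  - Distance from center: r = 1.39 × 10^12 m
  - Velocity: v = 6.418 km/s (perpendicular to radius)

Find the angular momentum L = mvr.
r = 1.39 × 10^12 m
v = 6.418 km/s = 6418 m/s
vr = 6418 × 1.39 × 10^12 = 8.92102 × 10^15 m²/s
L = m × vr = 254.6 × 8.92102 × 10^15 = 2.27129 × 10^18 kg·m²/s ≈ 2.271 × 10^18 kg·m²/s

Final answer: L = 2.271 × 10^18 kg·m²/s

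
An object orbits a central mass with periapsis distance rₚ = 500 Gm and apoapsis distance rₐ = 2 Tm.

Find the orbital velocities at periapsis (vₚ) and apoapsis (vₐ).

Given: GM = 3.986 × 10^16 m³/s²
rₚ = 500 Gm = 5 × 10^11 m
rₐ = 2 Tm = 2 × 10^12 m
GM = 3.986 × 10^16 m³/s²
a = (rₚ + rₐ)/2 = 1.25 × 10^12 m
Vis-viva: v² = GM (2/r − 1/a)
vₚ² = 3.986 × 10^16 × (4 × 10^-12 − 8 × 10^-13) = 127552 m²/s²
vₚ = 357.144 m/s ≈ 357.1 m/s
vₐ² = 3.986 × 10^16 × (1 × 10^-12 − 8 × 10^-13) = 7972 m²/s²
vₐ = 89.2861 m/s ≈ 89.29 m/s

Final answer: vₚ = 357.1 m/s, vₐ = 89.29 m/s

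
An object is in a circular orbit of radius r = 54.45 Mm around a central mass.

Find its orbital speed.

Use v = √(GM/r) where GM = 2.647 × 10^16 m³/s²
r = 54.45 Mm = 5.445 × 10^7 m
GM = 2.647 × 10^16 m³/s²
GM/r = (2.647 × 10^16) / (5.445 × 10^7) = 4.86134 × 10^8 m²/s²
v = √(GM/r) = 22048.4 m/s ≈ 22.05 km/s

Final answer: 22.05 km/s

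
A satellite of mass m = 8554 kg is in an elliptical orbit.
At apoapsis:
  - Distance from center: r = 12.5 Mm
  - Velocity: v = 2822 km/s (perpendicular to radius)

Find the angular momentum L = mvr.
r = 12.5 Mm = 1.25 × 10^7 m
v = 2822 km/s = 2.822 × 10^6 m/s
vr = 2.822 × 10^6 × 1.25 × 10^7 = 3.5275 × 10^13 m²/s
L = m × vr = 8554 × 3.5275 × 10^13 = 3.01742 × 10^17 kg·m²/s ≈ 3.017 × 10^17 kg·m²/s

Final answer: L = 3.017 × 10^17 kg·m²/s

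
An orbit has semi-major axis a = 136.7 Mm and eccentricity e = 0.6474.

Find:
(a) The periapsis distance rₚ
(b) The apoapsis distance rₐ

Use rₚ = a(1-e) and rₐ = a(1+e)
a = 136.7 Mm = 1.367 × 10^8 m
e = 0.6474:  1 − e = 0.3526,  1 + e = 1.6474
(a) rₚ = a(1 − e) = 1.367 × 10^8 m × 0.3526 = 4.82004 × 10^7 m ≈ 48.2 Mm
(b) rₐ = a(1 + e) = 1.367 × 10^8 m × 1.6474 = 2.252 × 10^8 m ≈ 225.2 Mm

Final answer:
(a) rₚ = 48.2 Mm
(b) rₐ = 225.2 Mm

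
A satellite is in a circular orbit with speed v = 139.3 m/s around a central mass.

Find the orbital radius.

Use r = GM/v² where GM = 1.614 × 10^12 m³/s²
v = 139.3 m/s
GM = 1.614 × 10^12 m³/s²
v² = 19404.5 m²/s²
r = GM/v² = (1.614 × 10^12) / 19404.5 = 8.31766 × 10^7 m ≈ 83.18 Mm

Final answer: 83.18 Mm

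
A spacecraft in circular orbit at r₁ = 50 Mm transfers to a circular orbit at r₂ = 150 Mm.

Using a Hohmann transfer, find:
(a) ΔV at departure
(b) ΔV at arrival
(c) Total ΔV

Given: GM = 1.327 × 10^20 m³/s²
r₁ = 50 Mm = 5 × 10^7 m
r₂ = 150 Mm = 1.5 × 10^8 m
GM = 1.327 × 10^20 m³/s²
Transfer ellipse: a_t = (r₁ + r₂)/2 = 1 × 10^8 m
Circular speed at r₁: v₁ = √(GM/r₁) = 1.62911 × 10^6 m/s
Transfer speed at r₁ (periapsis): v₁ₜ = √(GM(2/r₁ − 1/a_t)) = 1.99524 × 10^6 m/s
(a) ΔV₁ = v₁ₜ − v₁ = 366134 m/s ≈ 366.1 km/s
Circular speed at r₂: v₂ = √(GM/r₂) = 940567 m/s
Transfer speed at r₂ (apoapsis): v₂ₜ = √(GM(2/r₂ − 1/a_t)) = 665081 m/s
(b) ΔV₂ = v₂ − v₂ₜ = 275486 m/s ≈ 275.5 km/s
(c) ΔV_total = ΔV₁ + ΔV₂ = 641620 m/s ≈ 641.6 km/s

Final answer:
(a) ΔV₁ = 366.1 km/s
(b) ΔV₂ = 275.5 km/s
(c) ΔV_total = 641.6 km/s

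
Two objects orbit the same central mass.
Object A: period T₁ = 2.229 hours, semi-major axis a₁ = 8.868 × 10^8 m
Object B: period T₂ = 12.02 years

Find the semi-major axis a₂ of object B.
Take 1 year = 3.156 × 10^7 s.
T₁ = 2.229 hours = 8024.4 s
T₂ = 12.02 years = 3.79351 × 10^8 s
a₁ = 8.868 × 10^8 m
Kepler's third law: (T₂/T₁)² = (a₂/a₁)³  ⇒  a₂ = a₁ (T₂/T₁)^(2/3)
T₂/T₁ = 47274.7
(T₂/T₁)^(2/3) = 1307.43
a₂ = 8.868 × 10^8 m × 1307.43 = 1.15943 × 10^12 m ≈ 1.159 × 10^12 m

Final answer: a₂ = 1.159 × 10^12 m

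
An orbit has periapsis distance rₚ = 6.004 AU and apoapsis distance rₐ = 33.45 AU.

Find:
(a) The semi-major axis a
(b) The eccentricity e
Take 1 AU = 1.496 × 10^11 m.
rₚ = 6.004 AU = 8.98198 × 10^11 m
rₐ = 33.45 AU = 5.00412 × 10^12 m
(a) a = (rₚ + rₐ)/2 = 2.95116 × 10^12 m ≈ 19.73 AU
(b) e = (rₐ − rₚ)/(rₐ + rₚ) = (4.10592 × 10^12) / (5.90232 × 10^12) = 0.695646

Final answer:
(a) a = 19.73 AU
(b) e = 0.6956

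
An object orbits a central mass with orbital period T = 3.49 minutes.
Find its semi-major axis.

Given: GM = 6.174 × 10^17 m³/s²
T = 3.49 minutes = 209.4 s
GM = 6.174 × 10^17 m³/s²
Kepler's third law: a³ = GM T² / (4π²)
T² = 43848.4 s²
a³ = (6.174 × 10^17) × 43848.4 / (4π²) = 6.85741 × 10^20 m³
a = (a³)^(1/3) = 8.81834 × 10^6 m ≈ 8.818 Mm

Final answer: 8.818 Mm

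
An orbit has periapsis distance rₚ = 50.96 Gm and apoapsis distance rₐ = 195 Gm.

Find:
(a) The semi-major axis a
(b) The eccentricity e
rₚ = 50.96 Gm = 5.096 × 10^10 m
rₐ = 195 Gm = 1.95 × 10^11 m
(a) a = (rₚ + rₐ)/2 = 1.2298 × 10^11 m ≈ 123 Gm
(b) e = (rₐ − rₚ)/(rₐ + rₚ) = (1.4404 × 10^11) / (2.4596 × 10^11) = 0.585624

Final answer:
(a) a = 123 Gm
(b) e = 0.5856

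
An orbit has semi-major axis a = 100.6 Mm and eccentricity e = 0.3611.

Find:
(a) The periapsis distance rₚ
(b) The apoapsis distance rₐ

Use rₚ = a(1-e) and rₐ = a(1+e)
a = 100.6 Mm = 1.006 × 10^8 m
e = 0.3611:  1 − e = 0.6389,  1 + e = 1.3611
(a) rₚ = a(1 − e) = 1.006 × 10^8 m × 0.6389 = 6.42733 × 10^7 m ≈ 64.27 Mm
(b) rₐ = a(1 + e) = 1.006 × 10^8 m × 1.3611 = 1.36927 × 10^8 m ≈ 136.9 Mm

Final answer:
(a) rₚ = 64.27 Mm
(b) rₐ = 136.9 Mm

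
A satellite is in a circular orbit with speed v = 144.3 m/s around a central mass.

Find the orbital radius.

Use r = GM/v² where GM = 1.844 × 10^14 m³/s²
v = 144.3 m/s
GM = 1.844 × 10^14 m³/s²
v² = 20822.5 m²/s²
r = GM/v² = (1.844 × 10^14) / 20822.5 = 8.85581 × 10^9 m ≈ 8.856 × 10^9 m

Final answer: 8.856 × 10^9 m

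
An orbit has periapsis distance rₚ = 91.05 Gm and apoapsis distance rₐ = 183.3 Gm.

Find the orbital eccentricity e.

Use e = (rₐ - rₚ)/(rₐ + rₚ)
rₚ = 91.05 Gm = 9.105 × 10^10 m
rₐ = 183.3 Gm = 1.833 × 10^11 m
rₐ − rₚ = 9.225 × 10^10 m
rₐ + rₚ = 2.7435 × 10^11 m
e = (rₐ − rₚ)/(rₐ + rₚ) = 0.336249

Final answer: e = 0.3362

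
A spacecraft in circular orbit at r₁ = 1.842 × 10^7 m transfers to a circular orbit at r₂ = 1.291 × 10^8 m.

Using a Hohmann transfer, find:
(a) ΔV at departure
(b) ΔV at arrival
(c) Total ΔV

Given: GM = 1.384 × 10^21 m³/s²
r₁ = 1.842 × 10^7 m
r₂ = 1.291 × 10^8 m
GM = 1.384 × 10^21 m³/s²
Transfer ellipse: a_t = (r₁ + r₂)/2 = 7.376 × 10^7 m
Circular speed at r₁: v₁ = √(GM/r₁) = 8.66809 × 10^6 m/s
Transfer speed at r₁ (periapsis): v₁ₜ = √(GM(2/r₁ − 1/a_t)) = 1.14677 × 10^7 m/s
(a) ΔV₁ = v₁ₜ − v₁ = 2.7996 × 10^6 m/s ≈ 2800 km/s
Circular speed at r₂: v₂ = √(GM/r₂) = 3.2742 × 10^6 m/s
Transfer speed at r₂ (apoapsis): v₂ₜ = √(GM(2/r₂ − 1/a_t)) = 1.63621 × 10^6 m/s
(b) ΔV₂ = v₂ − v₂ₜ = 1.63799 × 10^6 m/s ≈ 1638 km/s
(c) ΔV_total = ΔV₁ + ΔV₂ = 4.43759 × 10^6 m/s ≈ 4438 km/s

Final answer:
(a) ΔV₁ = 2800 km/s
(b) ΔV₂ = 1638 km/s
(c) ΔV_total = 4438 km/s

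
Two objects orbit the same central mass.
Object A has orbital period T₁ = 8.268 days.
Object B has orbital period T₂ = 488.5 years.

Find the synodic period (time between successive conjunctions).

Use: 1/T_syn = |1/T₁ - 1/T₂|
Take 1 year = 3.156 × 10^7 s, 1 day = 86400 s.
T₁ = 8.268 days = 714355 s
T₂ = 488.5 years = 1.54171 × 10^10 s
1/T₁ = 1.39986 × 10^-6 s⁻¹
1/T₂ = 6.48632 × 10^-11 s⁻¹
|1/T₁ − 1/T₂| = 1.3998 × 10^-6 s⁻¹
T_syn = 1 / |1/T₁ − 1/T₂| = 714388 s ≈ 8.268 days

Final answer: T_syn = 8.268 days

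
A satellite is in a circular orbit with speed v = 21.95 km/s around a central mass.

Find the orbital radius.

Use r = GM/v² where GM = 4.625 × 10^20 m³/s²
v = 21.95 km/s = 21950 m/s
GM = 4.625 × 10^20 m³/s²
v² = 4.81802 × 10^8 m²/s²
r = GM/v² = (4.625 × 10^20) / (4.81802 × 10^8) = 9.59937 × 10^11 m ≈ 959.9 Gm

Final answer: 959.9 Gm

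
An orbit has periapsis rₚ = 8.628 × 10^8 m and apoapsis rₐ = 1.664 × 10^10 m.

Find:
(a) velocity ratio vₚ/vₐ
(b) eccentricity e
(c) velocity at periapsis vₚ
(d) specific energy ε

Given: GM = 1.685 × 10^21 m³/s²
rₚ = 8.628 × 10^8 m
rₐ = 1.664 × 10^10 m
GM = 1.685 × 10^21 m³/s²
a = (rₚ + rₐ)/2 = 8.7514 × 10^9 m
e = (rₐ − rₚ)/(rₐ + rₚ) = (1.57772 × 10^10) / (1.75028 × 10^10) = 0.90141
(a) vₚ/vₐ = rₐ/rₚ (angular momentum) = (1.664 × 10^10) / (8.628 × 10^8) = 19.286 ≈ 19.29
(b) e = 0.90141 ≈ 0.9014
(c) vₚ² = GM (2/rₚ − 1/a) = 1.685 × 10^21 × (2.31803 × 10^-9 − 1.14267 × 10^-10) = 3.71335 × 10^12 m²/s²;  vₚ = 1.927 × 10^6 m/s ≈ 1927 km/s
(d) 2a = 1.75028 × 10^10 m;  ε = −GM/(2a) = -9.62703 × 10^10 J/kg ≈ -96.27 GJ/kg

Final answer:
(a) velocity ratio vₚ/vₐ = 19.29
(b) eccentricity e = 0.9014
(c) velocity at periapsis vₚ = 1927 km/s
(d) specific energy ε = -96.27 GJ/kg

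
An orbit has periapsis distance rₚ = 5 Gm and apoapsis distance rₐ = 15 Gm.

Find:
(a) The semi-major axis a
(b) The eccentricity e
rₚ = 5 Gm = 5 × 10^9 m
rₐ = 15 Gm = 1.5 × 10^10 m
(a) a = (rₚ + rₐ)/2 = 1 × 10^10 m ≈ 10 Gm
(b) e = (rₐ − rₚ)/(rₐ + rₚ) = (1 × 10^10) / (2 × 10^10) = 0.5

Final answer:
(a) a = 10 Gm
(b) e = 0.5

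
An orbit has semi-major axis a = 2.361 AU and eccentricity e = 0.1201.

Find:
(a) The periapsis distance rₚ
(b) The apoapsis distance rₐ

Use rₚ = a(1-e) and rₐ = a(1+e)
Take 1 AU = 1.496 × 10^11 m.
a = 2.361 AU = 3.53206 × 10^11 m
e = 0.1201:  1 − e = 0.8799,  1 + e = 1.1201
(a) rₚ = a(1 − e) = 3.53206 × 10^11 m × 0.8799 = 3.10786 × 10^11 m ≈ 2.077 AU
(b) rₐ = a(1 + e) = 3.53206 × 10^11 m × 1.1201 = 3.95626 × 10^11 m ≈ 2.645 AU

Final answer:
(a) rₚ = 2.077 AU
(b) rₐ = 2.645 AU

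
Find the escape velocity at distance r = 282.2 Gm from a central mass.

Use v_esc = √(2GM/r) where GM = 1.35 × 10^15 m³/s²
r = 282.2 Gm = 2.822 × 10^11 m
GM = 1.35 × 10^15 m³/s²
2GM/r = 2 × (1.35 × 10^15) / (2.822 × 10^11) = 9567.68 m²/s²
v_esc = √(2GM/r) = 97.8145 m/s ≈ 97.81 m/s

Final answer: 97.81 m/s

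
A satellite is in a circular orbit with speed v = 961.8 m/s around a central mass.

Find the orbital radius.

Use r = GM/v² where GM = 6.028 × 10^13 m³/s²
v = 961.8 m/s
GM = 6.028 × 10^13 m³/s²
v² = 925059 m²/s²
r = GM/v² = (6.028 × 10^13) / 925059 = 6.51634 × 10^7 m ≈ 6.516 × 10^7 m

Final answer: 6.516 × 10^7 m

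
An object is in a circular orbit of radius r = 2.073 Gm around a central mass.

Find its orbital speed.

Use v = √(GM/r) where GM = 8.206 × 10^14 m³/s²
r = 2.073 Gm = 2.073 × 10^9 m
GM = 8.206 × 10^14 m³/s²
GM/r = (8.206 × 10^14) / (2.073 × 10^9) = 395851 m²/s²
v = √(GM/r) = 629.167 m/s ≈ 629.2 m/s

Final answer: 629.2 m/s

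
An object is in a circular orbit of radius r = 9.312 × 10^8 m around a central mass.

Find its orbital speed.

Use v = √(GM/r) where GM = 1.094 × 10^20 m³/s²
r = 9.312 × 10^8 m
GM = 1.094 × 10^20 m³/s²
GM/r = (1.094 × 10^20) / (9.312 × 10^8) = 1.17483 × 10^11 m²/s²
v = √(GM/r) = 342758 m/s ≈ 342.8 km/s

Final answer: 342.8 km/s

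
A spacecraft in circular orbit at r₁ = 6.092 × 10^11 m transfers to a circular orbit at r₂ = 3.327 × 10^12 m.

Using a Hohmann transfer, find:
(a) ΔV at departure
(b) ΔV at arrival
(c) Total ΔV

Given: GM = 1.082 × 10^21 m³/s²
r₁ = 6.092 × 10^11 m
r₂ = 3.327 × 10^12 m
GM = 1.082 × 10^21 m³/s²
Transfer ellipse: a_t = (r₁ + r₂)/2 = 1.9681 × 10^12 m
Circular speed at r₁: v₁ = √(GM/r₁) = 42143.8 m/s
Transfer speed at r₁ (periapsis): v₁ₜ = √(GM(2/r₁ − 1/a_t)) = 54794.4 m/s
(a) ΔV₁ = v₁ₜ − v₁ = 12650.6 m/s ≈ 12.65 km/s
Circular speed at r₂: v₂ = √(GM/r₂) = 18033.8 m/s
Transfer speed at r₂ (apoapsis): v₂ₜ = √(GM(2/r₂ − 1/a_t)) = 10033.3 m/s
(b) ΔV₂ = v₂ − v₂ₜ = 8000.5 m/s ≈ 8.001 km/s
(c) ΔV_total = ΔV₁ + ΔV₂ = 20651.1 m/s ≈ 20.65 km/s

Final answer:
(a) ΔV₁ = 12.65 km/s
(b) ΔV₂ = 8.001 km/s
(c) ΔV_total = 20.65 km/s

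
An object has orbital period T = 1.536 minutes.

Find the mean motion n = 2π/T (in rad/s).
T = 1.536 minutes = 92.16 s
n = 2π / 92.16 s = 0.0681769 rad/s ≈ 0.06818 rad/s

Final answer: n = 0.06818 rad/s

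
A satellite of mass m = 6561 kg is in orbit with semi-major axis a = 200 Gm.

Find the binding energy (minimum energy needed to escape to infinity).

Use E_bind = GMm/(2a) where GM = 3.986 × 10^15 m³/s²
a = 200 Gm = 2 × 10^11 m
GM = 3.986 × 10^15 m³/s²
m = 6561 kg
GMm = 3.986 × 10^15 × 6561 = 2.61521 × 10^19 m³·kg/s²
2a = 4 × 10^11 m
E_bind = GMm/(2a) = 6.53804 × 10^7 J ≈ 65.38 MJ

Final answer: 65.38 MJ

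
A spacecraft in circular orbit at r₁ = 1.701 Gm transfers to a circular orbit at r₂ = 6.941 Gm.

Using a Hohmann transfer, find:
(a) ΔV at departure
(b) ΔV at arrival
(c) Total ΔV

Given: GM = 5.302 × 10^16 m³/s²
r₁ = 1.701 Gm = 1.701 × 10^9 m
r₂ = 6.941 Gm = 6.941 × 10^9 m
GM = 5.302 × 10^16 m³/s²
Transfer ellipse: a_t = (r₁ + r₂)/2 = 4.321 × 10^9 m
Circular speed at r₁: v₁ = √(GM/r₁) = 5583 m/s
Transfer speed at r₁ (periapsis): v₁ₜ = √(GM(2/r₁ − 1/a_t)) = 7075.98 m/s
(a) ΔV₁ = v₁ₜ − v₁ = 1492.98 m/s ≈ 1.493 km/s
Circular speed at r₂: v₂ = √(GM/r₂) = 2763.81 m/s
Transfer speed at r₂ (apoapsis): v₂ₜ = √(GM(2/r₂ − 1/a_t)) = 1734.08 m/s
(b) ΔV₂ = v₂ − v₂ₜ = 1029.74 m/s ≈ 1.03 km/s
(c) ΔV_total = ΔV₁ + ΔV₂ = 2522.71 m/s ≈ 2.523 km/s

Final answer:
(a) ΔV₁ = 1.493 km/s
(b) ΔV₂ = 1.03 km/s
(c) ΔV_total = 2.523 km/s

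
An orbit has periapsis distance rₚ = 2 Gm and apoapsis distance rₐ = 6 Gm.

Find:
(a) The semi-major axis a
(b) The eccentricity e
rₚ = 2 Gm = 2 × 10^9 m
rₐ = 6 Gm = 6 × 10^9 m
(a) a = (rₚ + rₐ)/2 = 4 × 10^9 m ≈ 4 Gm
(b) e = (rₐ − rₚ)/(rₐ + rₚ) = (4 × 10^9) / (8 × 10^9) = 0.5

Final answer:
(a) a = 4 Gm
(b) e = 0.5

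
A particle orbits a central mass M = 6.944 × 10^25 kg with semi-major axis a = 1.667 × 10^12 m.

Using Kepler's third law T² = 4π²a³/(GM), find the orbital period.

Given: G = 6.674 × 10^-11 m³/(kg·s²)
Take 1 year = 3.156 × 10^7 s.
M = 6.944 × 10^25 kg
GM = G × M = 6.674 × 10^-11 × 6.944 × 10^25 = 4.63443 × 10^15 m³/s²
a = 1.667 × 10^12 m
a³ = 4.63241 × 10^36 m³
T = 2π √(a³/GM) = 2π √((4.63241 × 10^36) / (4.63443 × 10^15)) = 2π × 3.16159 × 10^10 s
T = 1.98649 × 10^11 s ≈ 6294 years

Final answer: 6294 years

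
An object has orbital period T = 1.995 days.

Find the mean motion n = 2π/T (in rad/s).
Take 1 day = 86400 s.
T = 1.995 days = 172368 s
n = 2π / 172368 s = 3.64522 × 10^-5 rad/s ≈ 3.645 × 10^-5 rad/s

Final answer: n = 3.645 × 10^-5 rad/s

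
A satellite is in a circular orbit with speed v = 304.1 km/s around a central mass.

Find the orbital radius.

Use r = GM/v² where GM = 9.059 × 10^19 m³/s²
v = 304.1 km/s = 304100 m/s
GM = 9.059 × 10^19 m³/s²
v² = 9.24768 × 10^10 m²/s²
r = GM/v² = (9.059 × 10^19) / (9.24768 × 10^10) = 9.79597 × 10^8 m ≈ 979.6 Mm

Final answer: 979.6 Mm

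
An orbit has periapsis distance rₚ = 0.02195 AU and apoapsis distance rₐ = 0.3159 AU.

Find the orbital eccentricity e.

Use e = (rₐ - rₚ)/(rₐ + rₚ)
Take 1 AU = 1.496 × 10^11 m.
rₚ = 0.02195 AU = 3.28372 × 10^9 m
rₐ = 0.3159 AU = 4.72586 × 10^10 m
rₐ − rₚ = 4.39749 × 10^10 m
rₐ + rₚ = 5.05424 × 10^10 m
e = (rₐ − rₚ)/(rₐ + rₚ) = 0.870061

Final answer: e = 0.8701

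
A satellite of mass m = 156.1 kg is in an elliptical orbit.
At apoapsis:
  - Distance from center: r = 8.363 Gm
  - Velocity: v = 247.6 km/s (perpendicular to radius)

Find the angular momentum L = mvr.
r = 8.363 Gm = 8.363 × 10^9 m
v = 247.6 km/s = 247600 m/s
vr = 247600 × 8.363 × 10^9 = 2.07068 × 10^15 m²/s
L = m × vr = 156.1 × 2.07068 × 10^15 = 3.23233 × 10^17 kg·m²/s ≈ 3.232 × 10^17 kg·m²/s

Final answer: L = 3.232 × 10^17 kg·m²/s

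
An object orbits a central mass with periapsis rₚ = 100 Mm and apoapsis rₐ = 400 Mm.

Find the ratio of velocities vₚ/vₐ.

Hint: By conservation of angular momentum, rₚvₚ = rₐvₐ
rₚ = 100 Mm = 1 × 10^8 m
rₐ = 400 Mm = 4 × 10^8 m
rₚvₚ = rₐvₐ  ⇒  vₚ/vₐ = rₐ/rₚ
vₚ/vₐ = (4 × 10^8) / (1 × 10^8) = 4

Final answer: vₚ/vₐ = 4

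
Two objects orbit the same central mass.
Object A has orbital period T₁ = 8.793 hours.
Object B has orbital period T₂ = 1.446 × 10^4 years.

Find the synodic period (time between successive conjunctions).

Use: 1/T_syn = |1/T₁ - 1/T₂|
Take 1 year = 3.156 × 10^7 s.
T₁ = 8.793 hours = 31654.8 s
T₂ = 1.446 × 10^4 years = 4.56358 × 10^11 s
1/T₁ = 3.15908 × 10^-5 s⁻¹
1/T₂ = 2.19126 × 10^-12 s⁻¹
|1/T₁ − 1/T₂| = 3.15908 × 10^-5 s⁻¹
T_syn = 1 / |1/T₁ − 1/T₂| = 31654.8 s ≈ 8.793 hours

Final answer: T_syn = 8.793 hours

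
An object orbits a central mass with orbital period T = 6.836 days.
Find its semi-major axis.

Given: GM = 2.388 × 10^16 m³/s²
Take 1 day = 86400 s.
T = 6.836 days = 590630 s
GM = 2.388 × 10^16 m³/s²
Kepler's third law: a³ = GM T² / (4π²)
T² = 3.48844 × 10^11 s²
a³ = (2.388 × 10^16) × (3.48844 × 10^11) / (4π²) = 2.11012 × 10^26 m³
a = (a³)^(1/3) = 5.95345 × 10^8 m ≈ 595.3 Mm

Final answer: 595.3 Mm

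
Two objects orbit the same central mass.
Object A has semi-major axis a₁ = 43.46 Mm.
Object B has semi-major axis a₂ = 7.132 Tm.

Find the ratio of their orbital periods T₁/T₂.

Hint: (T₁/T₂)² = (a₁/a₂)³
a₁ = 43.46 Mm = 4.346 × 10^7 m
a₂ = 7.132 Tm = 7.132 × 10^12 m
a₁/a₂ = 6.09366 × 10^-6
T₁/T₂ = (a₁/a₂)^(3/2) = (6.09366 × 10^-6)^1.5 = 1.50424 × 10^-8

Final answer: T₁/T₂ = 1.504 × 10^-8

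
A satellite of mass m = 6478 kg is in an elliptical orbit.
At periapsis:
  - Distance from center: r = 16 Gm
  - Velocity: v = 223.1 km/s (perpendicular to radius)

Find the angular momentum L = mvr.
r = 16 Gm = 1.6 × 10^10 m
v = 223.1 km/s = 223100 m/s
vr = 223100 × 1.6 × 10^10 = 3.5696 × 10^15 m²/s
L = m × vr = 6478 × 3.5696 × 10^15 = 2.31239 × 10^19 kg·m²/s ≈ 2.312 × 10^19 kg·m²/s

Final answer: L = 2.312 × 10^19 kg·m²/s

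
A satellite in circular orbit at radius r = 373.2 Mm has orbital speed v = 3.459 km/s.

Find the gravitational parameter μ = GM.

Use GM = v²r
r = 373.2 Mm = 3.732 × 10^8 m
v = 3.459 km/s = 3459 m/s
v² = 1.19647 × 10^7 m²/s²
GM = v²r = 1.19647 × 10^7 × 3.732 × 10^8 = 4.46522 × 10^15 m³/s²
GM ≈ 4.465 × 10^15 m³/s²

Final answer: GM = 4.465 × 10^15 m³/s²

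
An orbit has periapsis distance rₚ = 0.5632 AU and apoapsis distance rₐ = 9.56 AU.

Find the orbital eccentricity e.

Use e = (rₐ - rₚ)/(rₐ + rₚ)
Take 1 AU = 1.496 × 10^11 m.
rₚ = 0.5632 AU = 8.42547 × 10^10 m
rₐ = 9.56 AU = 1.43018 × 10^12 m
rₐ − rₚ = 1.34592 × 10^12 m
rₐ + rₚ = 1.51443 × 10^12 m
e = (rₐ − rₚ)/(rₐ + rₚ) = 0.888731

Final answer: e = 0.8887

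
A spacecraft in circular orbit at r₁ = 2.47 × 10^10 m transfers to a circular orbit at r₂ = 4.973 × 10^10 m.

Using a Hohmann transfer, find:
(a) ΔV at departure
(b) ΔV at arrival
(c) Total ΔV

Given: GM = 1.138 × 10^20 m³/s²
r₁ = 2.47 × 10^10 m
r₂ = 4.973 × 10^10 m
GM = 1.138 × 10^20 m³/s²
Transfer ellipse: a_t = (r₁ + r₂)/2 = 3.7215 × 10^10 m
Circular speed at r₁: v₁ = √(GM/r₁) = 67877 m/s
Transfer speed at r₁ (periapsis): v₁ₜ = √(GM(2/r₁ − 1/a_t)) = 78464.4 m/s
(a) ΔV₁ = v₁ₜ − v₁ = 10587.4 m/s ≈ 10.59 km/s
Circular speed at r₂: v₂ = √(GM/r₂) = 47836.8 m/s
Transfer speed at r₂ (apoapsis): v₂ₜ = √(GM(2/r₂ − 1/a_t)) = 38971.9 m/s
(b) ΔV₂ = v₂ − v₂ₜ = 8864.9 m/s ≈ 8.865 km/s
(c) ΔV_total = ΔV₁ + ΔV₂ = 19452.3 m/s ≈ 19.45 km/s

Final answer:
(a) ΔV₁ = 10.59 km/s
(b) ΔV₂ = 8.865 km/s
(c) ΔV_total = 19.45 km/s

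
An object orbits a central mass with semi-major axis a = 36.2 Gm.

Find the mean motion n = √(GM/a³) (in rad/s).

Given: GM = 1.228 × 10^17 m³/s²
a = 36.2 Gm = 3.62 × 10^10 m
GM = 1.228 × 10^17 m³/s²
a³ = 4.74379 × 10^31 m³
GM/a³ = (1.228 × 10^17) / (4.74379 × 10^31) = 2.58865 × 10^-15 s⁻²
n = √(GM/a³) = 5.08787 × 10^-8 rad/s ≈ 5.088 × 10^-8 rad/s

Final answer: n = 5.088 × 10^-8 rad/s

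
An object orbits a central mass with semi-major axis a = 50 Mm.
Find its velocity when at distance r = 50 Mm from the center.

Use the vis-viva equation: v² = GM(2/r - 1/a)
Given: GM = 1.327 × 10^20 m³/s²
a = 50 Mm = 5 × 10^7 m
r = 50 Mm = 5 × 10^7 m
GM = 1.327 × 10^20 m³/s²
2/r − 1/a = 4 × 10^-8 − 2 × 10^-8 = 2 × 10^-8 m⁻¹
v² = GM (2/r − 1/a) = 2.654 × 10^12 m²/s²
v = 1.62911 × 10^6 m/s ≈ 1629 km/s

Final answer: 1629 km/s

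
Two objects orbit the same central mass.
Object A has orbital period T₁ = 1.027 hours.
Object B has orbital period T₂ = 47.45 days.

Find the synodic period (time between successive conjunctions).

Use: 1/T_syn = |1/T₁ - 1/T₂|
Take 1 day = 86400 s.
T₁ = 1.027 hours = 3697.2 s
T₂ = 47.45 days = 4.09968 × 10^6 s
1/T₁ = 0.000270475 s⁻¹
1/T₂ = 2.43921 × 10^-7 s⁻¹
|1/T₁ − 1/T₂| = 0.000270231 s⁻¹
T_syn = 1 / |1/T₁ − 1/T₂| = 3700.54 s ≈ 1.028 hours

Final answer: T_syn = 1.028 hours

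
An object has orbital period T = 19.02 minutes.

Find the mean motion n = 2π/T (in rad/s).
T = 19.02 minutes = 1141.2 s
n = 2π / 1141.2 s = 0.00550577 rad/s ≈ 0.005506 rad/s

Final answer: n = 0.005506 rad/s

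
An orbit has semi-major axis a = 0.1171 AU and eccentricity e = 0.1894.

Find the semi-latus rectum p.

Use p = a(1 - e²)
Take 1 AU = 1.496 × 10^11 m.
a = 0.1171 AU = 1.75182 × 10^10 m
e = 0.1894,  e² = 0.0358724,  1 − e² = 0.964128
p = a(1 − e²) = 1.75182 × 10^10 m × 0.964128 = 1.68897 × 10^10 m ≈ 0.1129 AU

Final answer: p = 0.1129 AU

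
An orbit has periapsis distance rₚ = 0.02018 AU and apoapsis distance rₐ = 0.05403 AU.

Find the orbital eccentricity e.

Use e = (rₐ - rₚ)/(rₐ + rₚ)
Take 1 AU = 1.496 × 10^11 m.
rₚ = 0.02018 AU = 3.01893 × 10^9 m
rₐ = 0.05403 AU = 8.08289 × 10^9 m
rₐ − rₚ = 5.06396 × 10^9 m
rₐ + rₚ = 1.11018 × 10^10 m
e = (rₐ − rₚ)/(rₐ + rₚ) = 0.456138

Final answer: e = 0.4561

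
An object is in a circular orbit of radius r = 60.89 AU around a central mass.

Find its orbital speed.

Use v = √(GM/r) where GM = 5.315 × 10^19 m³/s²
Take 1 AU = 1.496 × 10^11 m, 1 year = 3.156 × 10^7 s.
r = 60.89 AU = 9.10914 × 10^12 m
GM = 5.315 × 10^19 m³/s²
GM/r = (5.315 × 10^19) / (9.10914 × 10^12) = 5.8348 × 10^6 m²/s²
v = √(GM/r) = 2415.53 m/s ≈ 0.5096 AU/year

Final answer: 0.5096 AU/year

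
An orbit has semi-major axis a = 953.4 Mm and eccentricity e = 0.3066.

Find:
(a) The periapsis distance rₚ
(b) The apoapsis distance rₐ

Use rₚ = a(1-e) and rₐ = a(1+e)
a = 953.4 Mm = 9.534 × 10^8 m
e = 0.3066:  1 − e = 0.6934,  1 + e = 1.3066
(a) rₚ = a(1 − e) = 9.534 × 10^8 m × 0.6934 = 6.61088 × 10^8 m ≈ 661.1 Mm
(b) rₐ = a(1 + e) = 9.534 × 10^8 m × 1.3066 = 1.24571 × 10^9 m ≈ 1.246 Gm

Final answer:
(a) rₚ = 661.1 Mm
(b) rₐ = 1.246 Gm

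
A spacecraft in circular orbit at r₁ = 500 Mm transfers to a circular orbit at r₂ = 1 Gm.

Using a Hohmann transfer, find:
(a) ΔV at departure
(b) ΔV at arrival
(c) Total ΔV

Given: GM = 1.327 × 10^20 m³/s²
r₁ = 500 Mm = 5 × 10^8 m
r₂ = 1 Gm = 1 × 10^9 m
GM = 1.327 × 10^20 m³/s²
Transfer ellipse: a_t = (r₁ + r₂)/2 = 7.5 × 10^8 m
Circular speed at r₁: v₁ = √(GM/r₁) = 515170 m/s
Transfer speed at r₁ (periapsis): v₁ₜ = √(GM(2/r₁ − 1/a_t)) = 594867 m/s
(a) ΔV₁ = v₁ₜ − v₁ = 79697.1 m/s ≈ 79.7 km/s
Circular speed at r₂: v₂ = √(GM/r₂) = 364280 m/s
Transfer speed at r₂ (apoapsis): v₂ₜ = √(GM(2/r₂ − 1/a_t)) = 297433 m/s
(b) ΔV₂ = v₂ − v₂ₜ = 66846.6 m/s ≈ 66.85 km/s
(c) ΔV_total = ΔV₁ + ΔV₂ = 146544 m/s ≈ 146.5 km/s

Final answer:
(a) ΔV₁ = 79.7 km/s
(b) ΔV₂ = 66.85 km/s
(c) ΔV_total = 146.5 km/s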